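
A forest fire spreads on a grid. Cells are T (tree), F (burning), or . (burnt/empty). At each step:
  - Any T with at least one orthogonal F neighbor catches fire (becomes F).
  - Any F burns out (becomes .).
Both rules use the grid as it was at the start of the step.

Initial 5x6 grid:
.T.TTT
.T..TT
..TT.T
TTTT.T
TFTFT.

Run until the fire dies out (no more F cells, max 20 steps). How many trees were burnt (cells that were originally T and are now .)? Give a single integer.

Answer: 9

Derivation:
Step 1: +5 fires, +2 burnt (F count now 5)
Step 2: +3 fires, +5 burnt (F count now 3)
Step 3: +1 fires, +3 burnt (F count now 1)
Step 4: +0 fires, +1 burnt (F count now 0)
Fire out after step 4
Initially T: 18, now '.': 21
Total burnt (originally-T cells now '.'): 9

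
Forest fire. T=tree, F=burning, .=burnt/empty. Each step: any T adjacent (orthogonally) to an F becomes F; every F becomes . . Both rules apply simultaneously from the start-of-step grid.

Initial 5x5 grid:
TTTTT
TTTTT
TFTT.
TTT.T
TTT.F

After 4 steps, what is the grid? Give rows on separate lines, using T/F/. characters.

Step 1: 5 trees catch fire, 2 burn out
  TTTTT
  TFTTT
  F.FT.
  TFT.F
  TTT..
Step 2: 7 trees catch fire, 5 burn out
  TFTTT
  F.FTT
  ...F.
  F.F..
  TFT..
Step 3: 5 trees catch fire, 7 burn out
  F.FTT
  ...FT
  .....
  .....
  F.F..
Step 4: 2 trees catch fire, 5 burn out
  ...FT
  ....F
  .....
  .....
  .....

...FT
....F
.....
.....
.....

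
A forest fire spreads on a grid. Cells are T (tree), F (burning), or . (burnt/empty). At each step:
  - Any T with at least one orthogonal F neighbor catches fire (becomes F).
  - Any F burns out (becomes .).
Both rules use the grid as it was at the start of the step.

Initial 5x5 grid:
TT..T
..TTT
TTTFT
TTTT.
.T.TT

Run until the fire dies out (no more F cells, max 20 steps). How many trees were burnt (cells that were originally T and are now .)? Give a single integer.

Answer: 15

Derivation:
Step 1: +4 fires, +1 burnt (F count now 4)
Step 2: +5 fires, +4 burnt (F count now 5)
Step 3: +4 fires, +5 burnt (F count now 4)
Step 4: +2 fires, +4 burnt (F count now 2)
Step 5: +0 fires, +2 burnt (F count now 0)
Fire out after step 5
Initially T: 17, now '.': 23
Total burnt (originally-T cells now '.'): 15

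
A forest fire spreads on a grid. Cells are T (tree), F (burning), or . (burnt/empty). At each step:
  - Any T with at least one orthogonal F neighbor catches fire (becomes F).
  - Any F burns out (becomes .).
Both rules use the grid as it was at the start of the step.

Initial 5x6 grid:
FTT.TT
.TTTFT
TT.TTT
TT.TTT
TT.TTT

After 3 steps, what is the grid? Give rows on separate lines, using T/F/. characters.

Step 1: 5 trees catch fire, 2 burn out
  .FT.FT
  .TTF.F
  TT.TFT
  TT.TTT
  TT.TTT
Step 2: 7 trees catch fire, 5 burn out
  ..F..F
  .FF...
  TT.F.F
  TT.TFT
  TT.TTT
Step 3: 4 trees catch fire, 7 burn out
  ......
  ......
  TF....
  TT.F.F
  TT.TFT

......
......
TF....
TT.F.F
TT.TFT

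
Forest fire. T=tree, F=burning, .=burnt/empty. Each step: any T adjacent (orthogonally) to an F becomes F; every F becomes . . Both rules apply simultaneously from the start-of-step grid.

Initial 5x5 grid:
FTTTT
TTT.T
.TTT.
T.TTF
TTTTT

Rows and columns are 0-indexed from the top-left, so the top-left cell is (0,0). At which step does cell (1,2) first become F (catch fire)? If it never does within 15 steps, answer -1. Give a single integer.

Step 1: cell (1,2)='T' (+4 fires, +2 burnt)
Step 2: cell (1,2)='T' (+5 fires, +4 burnt)
Step 3: cell (1,2)='F' (+5 fires, +5 burnt)
  -> target ignites at step 3
Step 4: cell (1,2)='.' (+2 fires, +5 burnt)
Step 5: cell (1,2)='.' (+2 fires, +2 burnt)
Step 6: cell (1,2)='.' (+1 fires, +2 burnt)
Step 7: cell (1,2)='.' (+0 fires, +1 burnt)
  fire out at step 7

3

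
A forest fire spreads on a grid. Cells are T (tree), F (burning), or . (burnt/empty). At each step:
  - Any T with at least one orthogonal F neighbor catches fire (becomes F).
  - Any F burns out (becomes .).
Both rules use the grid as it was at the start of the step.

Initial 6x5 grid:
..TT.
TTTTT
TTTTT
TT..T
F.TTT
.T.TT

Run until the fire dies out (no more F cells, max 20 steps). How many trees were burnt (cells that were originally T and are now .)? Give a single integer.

Step 1: +1 fires, +1 burnt (F count now 1)
Step 2: +2 fires, +1 burnt (F count now 2)
Step 3: +2 fires, +2 burnt (F count now 2)
Step 4: +2 fires, +2 burnt (F count now 2)
Step 5: +2 fires, +2 burnt (F count now 2)
Step 6: +3 fires, +2 burnt (F count now 3)
Step 7: +3 fires, +3 burnt (F count now 3)
Step 8: +1 fires, +3 burnt (F count now 1)
Step 9: +2 fires, +1 burnt (F count now 2)
Step 10: +2 fires, +2 burnt (F count now 2)
Step 11: +0 fires, +2 burnt (F count now 0)
Fire out after step 11
Initially T: 21, now '.': 29
Total burnt (originally-T cells now '.'): 20

Answer: 20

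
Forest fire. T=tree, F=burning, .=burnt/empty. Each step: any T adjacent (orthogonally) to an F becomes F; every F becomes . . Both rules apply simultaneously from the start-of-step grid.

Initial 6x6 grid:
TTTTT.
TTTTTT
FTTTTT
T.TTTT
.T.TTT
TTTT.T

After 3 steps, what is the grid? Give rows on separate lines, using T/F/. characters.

Step 1: 3 trees catch fire, 1 burn out
  TTTTT.
  FTTTTT
  .FTTTT
  F.TTTT
  .T.TTT
  TTTT.T
Step 2: 3 trees catch fire, 3 burn out
  FTTTT.
  .FTTTT
  ..FTTT
  ..TTTT
  .T.TTT
  TTTT.T
Step 3: 4 trees catch fire, 3 burn out
  .FTTT.
  ..FTTT
  ...FTT
  ..FTTT
  .T.TTT
  TTTT.T

.FTTT.
..FTTT
...FTT
..FTTT
.T.TTT
TTTT.T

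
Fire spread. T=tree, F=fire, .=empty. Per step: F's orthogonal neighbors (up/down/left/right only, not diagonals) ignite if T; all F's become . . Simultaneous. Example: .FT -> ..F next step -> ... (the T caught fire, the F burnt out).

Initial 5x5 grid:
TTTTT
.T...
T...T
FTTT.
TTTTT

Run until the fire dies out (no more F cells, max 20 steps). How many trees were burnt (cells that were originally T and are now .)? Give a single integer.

Answer: 9

Derivation:
Step 1: +3 fires, +1 burnt (F count now 3)
Step 2: +2 fires, +3 burnt (F count now 2)
Step 3: +2 fires, +2 burnt (F count now 2)
Step 4: +1 fires, +2 burnt (F count now 1)
Step 5: +1 fires, +1 burnt (F count now 1)
Step 6: +0 fires, +1 burnt (F count now 0)
Fire out after step 6
Initially T: 16, now '.': 18
Total burnt (originally-T cells now '.'): 9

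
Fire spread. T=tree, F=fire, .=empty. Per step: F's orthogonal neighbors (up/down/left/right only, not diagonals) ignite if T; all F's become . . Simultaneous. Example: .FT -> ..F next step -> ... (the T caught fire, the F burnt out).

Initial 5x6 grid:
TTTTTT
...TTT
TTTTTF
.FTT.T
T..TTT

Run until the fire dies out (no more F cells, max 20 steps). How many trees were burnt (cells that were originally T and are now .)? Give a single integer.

Step 1: +5 fires, +2 burnt (F count now 5)
Step 2: +7 fires, +5 burnt (F count now 7)
Step 3: +4 fires, +7 burnt (F count now 4)
Step 4: +1 fires, +4 burnt (F count now 1)
Step 5: +1 fires, +1 burnt (F count now 1)
Step 6: +1 fires, +1 burnt (F count now 1)
Step 7: +1 fires, +1 burnt (F count now 1)
Step 8: +0 fires, +1 burnt (F count now 0)
Fire out after step 8
Initially T: 21, now '.': 29
Total burnt (originally-T cells now '.'): 20

Answer: 20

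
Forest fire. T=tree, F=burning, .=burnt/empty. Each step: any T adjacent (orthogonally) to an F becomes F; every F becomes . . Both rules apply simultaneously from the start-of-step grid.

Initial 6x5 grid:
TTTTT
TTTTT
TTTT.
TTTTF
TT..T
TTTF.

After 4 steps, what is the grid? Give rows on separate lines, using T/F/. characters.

Step 1: 3 trees catch fire, 2 burn out
  TTTTT
  TTTTT
  TTTT.
  TTTF.
  TT..F
  TTF..
Step 2: 3 trees catch fire, 3 burn out
  TTTTT
  TTTTT
  TTTF.
  TTF..
  TT...
  TF...
Step 3: 5 trees catch fire, 3 burn out
  TTTTT
  TTTFT
  TTF..
  TF...
  TF...
  F....
Step 4: 6 trees catch fire, 5 burn out
  TTTFT
  TTF.F
  TF...
  F....
  F....
  .....

TTTFT
TTF.F
TF...
F....
F....
.....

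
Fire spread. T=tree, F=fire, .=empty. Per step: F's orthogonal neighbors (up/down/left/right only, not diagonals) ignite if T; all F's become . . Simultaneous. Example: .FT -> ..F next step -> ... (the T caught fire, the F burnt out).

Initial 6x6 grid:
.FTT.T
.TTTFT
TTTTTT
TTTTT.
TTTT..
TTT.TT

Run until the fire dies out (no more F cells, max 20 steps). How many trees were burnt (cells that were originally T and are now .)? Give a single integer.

Step 1: +5 fires, +2 burnt (F count now 5)
Step 2: +7 fires, +5 burnt (F count now 7)
Step 3: +4 fires, +7 burnt (F count now 4)
Step 4: +4 fires, +4 burnt (F count now 4)
Step 5: +3 fires, +4 burnt (F count now 3)
Step 6: +2 fires, +3 burnt (F count now 2)
Step 7: +0 fires, +2 burnt (F count now 0)
Fire out after step 7
Initially T: 27, now '.': 34
Total burnt (originally-T cells now '.'): 25

Answer: 25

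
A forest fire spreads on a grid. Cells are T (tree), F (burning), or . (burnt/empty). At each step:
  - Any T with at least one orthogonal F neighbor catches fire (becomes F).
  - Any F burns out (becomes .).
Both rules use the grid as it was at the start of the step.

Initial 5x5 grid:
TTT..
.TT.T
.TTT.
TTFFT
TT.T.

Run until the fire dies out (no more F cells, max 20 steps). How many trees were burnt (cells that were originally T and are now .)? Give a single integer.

Answer: 14

Derivation:
Step 1: +5 fires, +2 burnt (F count now 5)
Step 2: +4 fires, +5 burnt (F count now 4)
Step 3: +3 fires, +4 burnt (F count now 3)
Step 4: +1 fires, +3 burnt (F count now 1)
Step 5: +1 fires, +1 burnt (F count now 1)
Step 6: +0 fires, +1 burnt (F count now 0)
Fire out after step 6
Initially T: 15, now '.': 24
Total burnt (originally-T cells now '.'): 14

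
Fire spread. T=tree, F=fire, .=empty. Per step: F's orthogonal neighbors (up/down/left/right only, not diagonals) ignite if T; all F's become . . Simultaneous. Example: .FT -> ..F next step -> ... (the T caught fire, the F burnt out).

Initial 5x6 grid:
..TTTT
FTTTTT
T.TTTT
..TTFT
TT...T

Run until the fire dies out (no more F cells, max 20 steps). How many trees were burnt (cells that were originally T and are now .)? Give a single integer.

Answer: 18

Derivation:
Step 1: +5 fires, +2 burnt (F count now 5)
Step 2: +6 fires, +5 burnt (F count now 6)
Step 3: +5 fires, +6 burnt (F count now 5)
Step 4: +2 fires, +5 burnt (F count now 2)
Step 5: +0 fires, +2 burnt (F count now 0)
Fire out after step 5
Initially T: 20, now '.': 28
Total burnt (originally-T cells now '.'): 18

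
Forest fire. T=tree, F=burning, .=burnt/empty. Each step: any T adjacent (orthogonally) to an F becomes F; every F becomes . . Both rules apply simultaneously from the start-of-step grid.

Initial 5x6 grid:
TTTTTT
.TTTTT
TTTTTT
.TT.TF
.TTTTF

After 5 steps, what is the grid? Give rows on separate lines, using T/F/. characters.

Step 1: 3 trees catch fire, 2 burn out
  TTTTTT
  .TTTTT
  TTTTTF
  .TT.F.
  .TTTF.
Step 2: 3 trees catch fire, 3 burn out
  TTTTTT
  .TTTTF
  TTTTF.
  .TT...
  .TTF..
Step 3: 4 trees catch fire, 3 burn out
  TTTTTF
  .TTTF.
  TTTF..
  .TT...
  .TF...
Step 4: 5 trees catch fire, 4 burn out
  TTTTF.
  .TTF..
  TTF...
  .TF...
  .F....
Step 5: 4 trees catch fire, 5 burn out
  TTTF..
  .TF...
  TF....
  .F....
  ......

TTTF..
.TF...
TF....
.F....
......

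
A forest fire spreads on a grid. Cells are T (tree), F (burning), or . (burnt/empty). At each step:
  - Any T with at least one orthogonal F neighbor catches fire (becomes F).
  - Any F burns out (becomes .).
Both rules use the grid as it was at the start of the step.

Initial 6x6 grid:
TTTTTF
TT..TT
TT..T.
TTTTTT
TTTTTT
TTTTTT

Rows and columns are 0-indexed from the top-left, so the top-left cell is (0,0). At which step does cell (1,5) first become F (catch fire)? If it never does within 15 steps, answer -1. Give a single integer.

Step 1: cell (1,5)='F' (+2 fires, +1 burnt)
  -> target ignites at step 1
Step 2: cell (1,5)='.' (+2 fires, +2 burnt)
Step 3: cell (1,5)='.' (+2 fires, +2 burnt)
Step 4: cell (1,5)='.' (+2 fires, +2 burnt)
Step 5: cell (1,5)='.' (+5 fires, +2 burnt)
Step 6: cell (1,5)='.' (+6 fires, +5 burnt)
Step 7: cell (1,5)='.' (+5 fires, +6 burnt)
Step 8: cell (1,5)='.' (+3 fires, +5 burnt)
Step 9: cell (1,5)='.' (+2 fires, +3 burnt)
Step 10: cell (1,5)='.' (+1 fires, +2 burnt)
Step 11: cell (1,5)='.' (+0 fires, +1 burnt)
  fire out at step 11

1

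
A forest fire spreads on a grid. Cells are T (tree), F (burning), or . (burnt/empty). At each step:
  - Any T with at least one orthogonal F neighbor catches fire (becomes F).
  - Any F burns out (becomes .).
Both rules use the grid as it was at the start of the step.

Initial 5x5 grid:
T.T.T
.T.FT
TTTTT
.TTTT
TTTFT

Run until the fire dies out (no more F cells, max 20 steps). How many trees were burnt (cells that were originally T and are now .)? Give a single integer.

Answer: 16

Derivation:
Step 1: +5 fires, +2 burnt (F count now 5)
Step 2: +6 fires, +5 burnt (F count now 6)
Step 3: +3 fires, +6 burnt (F count now 3)
Step 4: +2 fires, +3 burnt (F count now 2)
Step 5: +0 fires, +2 burnt (F count now 0)
Fire out after step 5
Initially T: 18, now '.': 23
Total burnt (originally-T cells now '.'): 16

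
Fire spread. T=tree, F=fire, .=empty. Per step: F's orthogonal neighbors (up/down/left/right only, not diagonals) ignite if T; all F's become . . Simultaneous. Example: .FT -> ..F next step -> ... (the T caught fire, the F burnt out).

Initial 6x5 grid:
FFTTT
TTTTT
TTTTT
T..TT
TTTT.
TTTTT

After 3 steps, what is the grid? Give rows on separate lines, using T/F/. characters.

Step 1: 3 trees catch fire, 2 burn out
  ..FTT
  FFTTT
  TTTTT
  T..TT
  TTTT.
  TTTTT
Step 2: 4 trees catch fire, 3 burn out
  ...FT
  ..FTT
  FFTTT
  T..TT
  TTTT.
  TTTTT
Step 3: 4 trees catch fire, 4 burn out
  ....F
  ...FT
  ..FTT
  F..TT
  TTTT.
  TTTTT

....F
...FT
..FTT
F..TT
TTTT.
TTTTT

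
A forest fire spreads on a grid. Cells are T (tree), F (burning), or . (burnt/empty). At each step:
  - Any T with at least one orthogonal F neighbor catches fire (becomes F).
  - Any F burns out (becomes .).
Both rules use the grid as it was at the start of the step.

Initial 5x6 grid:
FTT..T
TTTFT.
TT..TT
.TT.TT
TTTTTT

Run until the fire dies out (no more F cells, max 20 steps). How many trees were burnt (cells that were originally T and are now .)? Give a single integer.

Answer: 20

Derivation:
Step 1: +4 fires, +2 burnt (F count now 4)
Step 2: +4 fires, +4 burnt (F count now 4)
Step 3: +3 fires, +4 burnt (F count now 3)
Step 4: +3 fires, +3 burnt (F count now 3)
Step 5: +4 fires, +3 burnt (F count now 4)
Step 6: +2 fires, +4 burnt (F count now 2)
Step 7: +0 fires, +2 burnt (F count now 0)
Fire out after step 7
Initially T: 21, now '.': 29
Total burnt (originally-T cells now '.'): 20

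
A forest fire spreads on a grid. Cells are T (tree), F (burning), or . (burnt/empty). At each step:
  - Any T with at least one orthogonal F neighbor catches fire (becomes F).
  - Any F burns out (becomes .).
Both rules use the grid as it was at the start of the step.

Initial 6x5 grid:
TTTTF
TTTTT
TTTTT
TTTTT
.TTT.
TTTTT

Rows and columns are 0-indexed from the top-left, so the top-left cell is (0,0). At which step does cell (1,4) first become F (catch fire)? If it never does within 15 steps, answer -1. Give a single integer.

Step 1: cell (1,4)='F' (+2 fires, +1 burnt)
  -> target ignites at step 1
Step 2: cell (1,4)='.' (+3 fires, +2 burnt)
Step 3: cell (1,4)='.' (+4 fires, +3 burnt)
Step 4: cell (1,4)='.' (+4 fires, +4 burnt)
Step 5: cell (1,4)='.' (+4 fires, +4 burnt)
Step 6: cell (1,4)='.' (+4 fires, +4 burnt)
Step 7: cell (1,4)='.' (+4 fires, +4 burnt)
Step 8: cell (1,4)='.' (+1 fires, +4 burnt)
Step 9: cell (1,4)='.' (+1 fires, +1 burnt)
Step 10: cell (1,4)='.' (+0 fires, +1 burnt)
  fire out at step 10

1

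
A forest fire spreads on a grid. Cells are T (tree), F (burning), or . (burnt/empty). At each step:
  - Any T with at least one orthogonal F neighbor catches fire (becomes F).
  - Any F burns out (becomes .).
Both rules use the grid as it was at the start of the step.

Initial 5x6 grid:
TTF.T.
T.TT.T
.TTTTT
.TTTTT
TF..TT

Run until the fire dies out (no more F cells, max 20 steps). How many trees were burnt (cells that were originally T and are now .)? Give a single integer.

Answer: 19

Derivation:
Step 1: +4 fires, +2 burnt (F count now 4)
Step 2: +5 fires, +4 burnt (F count now 5)
Step 3: +3 fires, +5 burnt (F count now 3)
Step 4: +2 fires, +3 burnt (F count now 2)
Step 5: +3 fires, +2 burnt (F count now 3)
Step 6: +2 fires, +3 burnt (F count now 2)
Step 7: +0 fires, +2 burnt (F count now 0)
Fire out after step 7
Initially T: 20, now '.': 29
Total burnt (originally-T cells now '.'): 19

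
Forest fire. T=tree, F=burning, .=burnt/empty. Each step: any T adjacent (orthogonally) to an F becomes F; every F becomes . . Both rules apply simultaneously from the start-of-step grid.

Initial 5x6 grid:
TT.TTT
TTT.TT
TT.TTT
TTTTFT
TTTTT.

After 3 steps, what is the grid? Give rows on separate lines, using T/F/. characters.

Step 1: 4 trees catch fire, 1 burn out
  TT.TTT
  TTT.TT
  TT.TFT
  TTTF.F
  TTTTF.
Step 2: 5 trees catch fire, 4 burn out
  TT.TTT
  TTT.FT
  TT.F.F
  TTF...
  TTTF..
Step 3: 4 trees catch fire, 5 burn out
  TT.TFT
  TTT..F
  TT....
  TF....
  TTF...

TT.TFT
TTT..F
TT....
TF....
TTF...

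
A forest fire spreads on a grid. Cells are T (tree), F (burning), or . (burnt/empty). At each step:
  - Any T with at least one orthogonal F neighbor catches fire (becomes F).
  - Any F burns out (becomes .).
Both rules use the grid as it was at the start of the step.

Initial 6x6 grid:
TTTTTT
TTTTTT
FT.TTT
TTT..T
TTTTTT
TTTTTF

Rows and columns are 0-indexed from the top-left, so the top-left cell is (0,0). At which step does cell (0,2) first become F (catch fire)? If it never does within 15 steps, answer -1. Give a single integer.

Step 1: cell (0,2)='T' (+5 fires, +2 burnt)
Step 2: cell (0,2)='T' (+7 fires, +5 burnt)
Step 3: cell (0,2)='T' (+8 fires, +7 burnt)
Step 4: cell (0,2)='F' (+6 fires, +8 burnt)
  -> target ignites at step 4
Step 5: cell (0,2)='.' (+4 fires, +6 burnt)
Step 6: cell (0,2)='.' (+1 fires, +4 burnt)
Step 7: cell (0,2)='.' (+0 fires, +1 burnt)
  fire out at step 7

4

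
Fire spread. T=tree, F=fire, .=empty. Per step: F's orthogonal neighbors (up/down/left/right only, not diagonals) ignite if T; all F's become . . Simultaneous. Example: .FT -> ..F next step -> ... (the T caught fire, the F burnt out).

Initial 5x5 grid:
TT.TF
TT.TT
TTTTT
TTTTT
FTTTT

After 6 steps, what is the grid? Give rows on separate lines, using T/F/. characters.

Step 1: 4 trees catch fire, 2 burn out
  TT.F.
  TT.TF
  TTTTT
  FTTTT
  .FTTT
Step 2: 5 trees catch fire, 4 burn out
  TT...
  TT.F.
  FTTTF
  .FTTT
  ..FTT
Step 3: 6 trees catch fire, 5 burn out
  TT...
  FT...
  .FTF.
  ..FTF
  ...FT
Step 4: 5 trees catch fire, 6 burn out
  FT...
  .F...
  ..F..
  ...F.
  ....F
Step 5: 1 trees catch fire, 5 burn out
  .F...
  .....
  .....
  .....
  .....
Step 6: 0 trees catch fire, 1 burn out
  .....
  .....
  .....
  .....
  .....

.....
.....
.....
.....
.....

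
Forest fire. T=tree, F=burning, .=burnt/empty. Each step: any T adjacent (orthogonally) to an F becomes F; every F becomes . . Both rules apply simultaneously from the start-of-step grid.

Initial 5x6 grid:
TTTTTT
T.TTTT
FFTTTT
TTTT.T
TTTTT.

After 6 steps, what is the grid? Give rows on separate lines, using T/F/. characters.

Step 1: 4 trees catch fire, 2 burn out
  TTTTTT
  F.TTTT
  ..FTTT
  FFTT.T
  TTTTT.
Step 2: 6 trees catch fire, 4 burn out
  FTTTTT
  ..FTTT
  ...FTT
  ..FT.T
  FFTTT.
Step 3: 6 trees catch fire, 6 burn out
  .FFTTT
  ...FTT
  ....FT
  ...F.T
  ..FTT.
Step 4: 4 trees catch fire, 6 burn out
  ...FTT
  ....FT
  .....F
  .....T
  ...FT.
Step 5: 4 trees catch fire, 4 burn out
  ....FT
  .....F
  ......
  .....F
  ....F.
Step 6: 1 trees catch fire, 4 burn out
  .....F
  ......
  ......
  ......
  ......

.....F
......
......
......
......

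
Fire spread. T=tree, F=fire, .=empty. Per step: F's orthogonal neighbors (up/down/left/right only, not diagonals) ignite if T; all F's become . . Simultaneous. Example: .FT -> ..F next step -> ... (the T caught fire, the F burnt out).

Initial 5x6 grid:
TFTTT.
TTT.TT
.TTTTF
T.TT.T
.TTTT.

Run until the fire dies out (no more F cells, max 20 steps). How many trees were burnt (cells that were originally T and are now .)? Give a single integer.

Step 1: +6 fires, +2 burnt (F count now 6)
Step 2: +6 fires, +6 burnt (F count now 6)
Step 3: +3 fires, +6 burnt (F count now 3)
Step 4: +2 fires, +3 burnt (F count now 2)
Step 5: +2 fires, +2 burnt (F count now 2)
Step 6: +1 fires, +2 burnt (F count now 1)
Step 7: +0 fires, +1 burnt (F count now 0)
Fire out after step 7
Initially T: 21, now '.': 29
Total burnt (originally-T cells now '.'): 20

Answer: 20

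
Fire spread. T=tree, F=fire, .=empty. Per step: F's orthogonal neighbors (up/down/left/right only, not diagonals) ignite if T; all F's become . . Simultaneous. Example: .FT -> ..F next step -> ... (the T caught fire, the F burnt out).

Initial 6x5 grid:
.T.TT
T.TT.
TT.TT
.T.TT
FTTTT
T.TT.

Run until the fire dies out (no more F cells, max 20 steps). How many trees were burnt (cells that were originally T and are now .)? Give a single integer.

Step 1: +2 fires, +1 burnt (F count now 2)
Step 2: +2 fires, +2 burnt (F count now 2)
Step 3: +3 fires, +2 burnt (F count now 3)
Step 4: +4 fires, +3 burnt (F count now 4)
Step 5: +3 fires, +4 burnt (F count now 3)
Step 6: +2 fires, +3 burnt (F count now 2)
Step 7: +2 fires, +2 burnt (F count now 2)
Step 8: +1 fires, +2 burnt (F count now 1)
Step 9: +0 fires, +1 burnt (F count now 0)
Fire out after step 9
Initially T: 20, now '.': 29
Total burnt (originally-T cells now '.'): 19

Answer: 19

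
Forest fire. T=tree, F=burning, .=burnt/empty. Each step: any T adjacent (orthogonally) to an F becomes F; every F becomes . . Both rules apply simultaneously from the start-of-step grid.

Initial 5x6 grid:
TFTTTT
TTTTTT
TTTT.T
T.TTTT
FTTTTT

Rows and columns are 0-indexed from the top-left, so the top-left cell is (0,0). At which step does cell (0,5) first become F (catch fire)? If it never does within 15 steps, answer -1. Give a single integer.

Step 1: cell (0,5)='T' (+5 fires, +2 burnt)
Step 2: cell (0,5)='T' (+6 fires, +5 burnt)
Step 3: cell (0,5)='T' (+5 fires, +6 burnt)
Step 4: cell (0,5)='F' (+5 fires, +5 burnt)
  -> target ignites at step 4
Step 5: cell (0,5)='.' (+3 fires, +5 burnt)
Step 6: cell (0,5)='.' (+2 fires, +3 burnt)
Step 7: cell (0,5)='.' (+0 fires, +2 burnt)
  fire out at step 7

4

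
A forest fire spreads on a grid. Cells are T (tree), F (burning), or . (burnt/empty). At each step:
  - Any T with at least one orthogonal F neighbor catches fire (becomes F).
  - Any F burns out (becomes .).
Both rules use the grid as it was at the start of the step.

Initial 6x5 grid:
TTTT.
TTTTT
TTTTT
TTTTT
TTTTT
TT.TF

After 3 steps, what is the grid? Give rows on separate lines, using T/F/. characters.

Step 1: 2 trees catch fire, 1 burn out
  TTTT.
  TTTTT
  TTTTT
  TTTTT
  TTTTF
  TT.F.
Step 2: 2 trees catch fire, 2 burn out
  TTTT.
  TTTTT
  TTTTT
  TTTTF
  TTTF.
  TT...
Step 3: 3 trees catch fire, 2 burn out
  TTTT.
  TTTTT
  TTTTF
  TTTF.
  TTF..
  TT...

TTTT.
TTTTT
TTTTF
TTTF.
TTF..
TT...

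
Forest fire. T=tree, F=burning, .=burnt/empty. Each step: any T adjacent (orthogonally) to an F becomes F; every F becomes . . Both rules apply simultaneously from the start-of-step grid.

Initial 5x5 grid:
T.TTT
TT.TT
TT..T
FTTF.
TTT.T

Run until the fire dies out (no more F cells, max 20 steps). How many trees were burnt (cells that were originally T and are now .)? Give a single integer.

Answer: 10

Derivation:
Step 1: +4 fires, +2 burnt (F count now 4)
Step 2: +4 fires, +4 burnt (F count now 4)
Step 3: +2 fires, +4 burnt (F count now 2)
Step 4: +0 fires, +2 burnt (F count now 0)
Fire out after step 4
Initially T: 17, now '.': 18
Total burnt (originally-T cells now '.'): 10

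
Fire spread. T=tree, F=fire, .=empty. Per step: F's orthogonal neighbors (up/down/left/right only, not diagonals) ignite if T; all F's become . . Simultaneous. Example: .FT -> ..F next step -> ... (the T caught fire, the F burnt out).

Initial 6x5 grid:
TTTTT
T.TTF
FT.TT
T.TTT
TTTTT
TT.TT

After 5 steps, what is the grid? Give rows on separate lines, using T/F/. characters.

Step 1: 6 trees catch fire, 2 burn out
  TTTTF
  F.TF.
  .F.TF
  F.TTT
  TTTTT
  TT.TT
Step 2: 6 trees catch fire, 6 burn out
  FTTF.
  ..F..
  ...F.
  ..TTF
  FTTTT
  TT.TT
Step 3: 6 trees catch fire, 6 burn out
  .FF..
  .....
  .....
  ..TF.
  .FTTF
  FT.TT
Step 4: 5 trees catch fire, 6 burn out
  .....
  .....
  .....
  ..F..
  ..FF.
  .F.TF
Step 5: 1 trees catch fire, 5 burn out
  .....
  .....
  .....
  .....
  .....
  ...F.

.....
.....
.....
.....
.....
...F.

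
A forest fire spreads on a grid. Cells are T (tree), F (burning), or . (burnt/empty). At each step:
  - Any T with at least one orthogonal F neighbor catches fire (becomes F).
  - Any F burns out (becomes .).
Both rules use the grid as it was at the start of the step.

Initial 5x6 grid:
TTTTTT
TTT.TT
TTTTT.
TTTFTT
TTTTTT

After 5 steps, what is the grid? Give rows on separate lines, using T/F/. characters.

Step 1: 4 trees catch fire, 1 burn out
  TTTTTT
  TTT.TT
  TTTFT.
  TTF.FT
  TTTFTT
Step 2: 6 trees catch fire, 4 burn out
  TTTTTT
  TTT.TT
  TTF.F.
  TF...F
  TTF.FT
Step 3: 6 trees catch fire, 6 burn out
  TTTTTT
  TTF.FT
  TF....
  F.....
  TF...F
Step 4: 6 trees catch fire, 6 burn out
  TTFTFT
  TF...F
  F.....
  ......
  F.....
Step 5: 4 trees catch fire, 6 burn out
  TF.F.F
  F.....
  ......
  ......
  ......

TF.F.F
F.....
......
......
......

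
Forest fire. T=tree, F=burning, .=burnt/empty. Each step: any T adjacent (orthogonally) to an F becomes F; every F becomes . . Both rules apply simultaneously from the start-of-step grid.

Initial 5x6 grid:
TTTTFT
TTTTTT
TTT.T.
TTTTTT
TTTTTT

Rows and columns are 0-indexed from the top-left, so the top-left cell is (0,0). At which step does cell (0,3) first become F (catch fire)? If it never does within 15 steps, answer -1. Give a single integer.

Step 1: cell (0,3)='F' (+3 fires, +1 burnt)
  -> target ignites at step 1
Step 2: cell (0,3)='.' (+4 fires, +3 burnt)
Step 3: cell (0,3)='.' (+3 fires, +4 burnt)
Step 4: cell (0,3)='.' (+6 fires, +3 burnt)
Step 5: cell (0,3)='.' (+5 fires, +6 burnt)
Step 6: cell (0,3)='.' (+3 fires, +5 burnt)
Step 7: cell (0,3)='.' (+2 fires, +3 burnt)
Step 8: cell (0,3)='.' (+1 fires, +2 burnt)
Step 9: cell (0,3)='.' (+0 fires, +1 burnt)
  fire out at step 9

1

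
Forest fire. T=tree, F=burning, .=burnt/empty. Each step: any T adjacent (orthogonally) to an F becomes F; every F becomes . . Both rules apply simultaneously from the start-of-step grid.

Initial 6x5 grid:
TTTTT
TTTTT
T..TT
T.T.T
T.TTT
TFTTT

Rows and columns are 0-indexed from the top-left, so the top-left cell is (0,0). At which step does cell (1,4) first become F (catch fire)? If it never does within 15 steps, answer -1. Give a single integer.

Step 1: cell (1,4)='T' (+2 fires, +1 burnt)
Step 2: cell (1,4)='T' (+3 fires, +2 burnt)
Step 3: cell (1,4)='T' (+4 fires, +3 burnt)
Step 4: cell (1,4)='T' (+2 fires, +4 burnt)
Step 5: cell (1,4)='T' (+2 fires, +2 burnt)
Step 6: cell (1,4)='T' (+3 fires, +2 burnt)
Step 7: cell (1,4)='F' (+4 fires, +3 burnt)
  -> target ignites at step 7
Step 8: cell (1,4)='.' (+3 fires, +4 burnt)
Step 9: cell (1,4)='.' (+1 fires, +3 burnt)
Step 10: cell (1,4)='.' (+0 fires, +1 burnt)
  fire out at step 10

7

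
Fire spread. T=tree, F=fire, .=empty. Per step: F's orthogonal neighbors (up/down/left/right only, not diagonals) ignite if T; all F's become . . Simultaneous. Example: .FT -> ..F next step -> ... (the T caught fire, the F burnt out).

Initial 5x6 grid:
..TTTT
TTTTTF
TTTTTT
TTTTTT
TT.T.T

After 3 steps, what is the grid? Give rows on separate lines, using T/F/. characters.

Step 1: 3 trees catch fire, 1 burn out
  ..TTTF
  TTTTF.
  TTTTTF
  TTTTTT
  TT.T.T
Step 2: 4 trees catch fire, 3 burn out
  ..TTF.
  TTTF..
  TTTTF.
  TTTTTF
  TT.T.T
Step 3: 5 trees catch fire, 4 burn out
  ..TF..
  TTF...
  TTTF..
  TTTTF.
  TT.T.F

..TF..
TTF...
TTTF..
TTTTF.
TT.T.F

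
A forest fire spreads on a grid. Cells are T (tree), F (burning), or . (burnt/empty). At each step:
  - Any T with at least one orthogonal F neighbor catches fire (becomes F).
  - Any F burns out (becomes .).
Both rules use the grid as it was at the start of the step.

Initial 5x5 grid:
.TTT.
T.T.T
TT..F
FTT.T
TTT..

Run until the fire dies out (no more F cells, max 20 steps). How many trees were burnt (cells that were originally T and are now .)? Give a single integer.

Answer: 10

Derivation:
Step 1: +5 fires, +2 burnt (F count now 5)
Step 2: +4 fires, +5 burnt (F count now 4)
Step 3: +1 fires, +4 burnt (F count now 1)
Step 4: +0 fires, +1 burnt (F count now 0)
Fire out after step 4
Initially T: 14, now '.': 21
Total burnt (originally-T cells now '.'): 10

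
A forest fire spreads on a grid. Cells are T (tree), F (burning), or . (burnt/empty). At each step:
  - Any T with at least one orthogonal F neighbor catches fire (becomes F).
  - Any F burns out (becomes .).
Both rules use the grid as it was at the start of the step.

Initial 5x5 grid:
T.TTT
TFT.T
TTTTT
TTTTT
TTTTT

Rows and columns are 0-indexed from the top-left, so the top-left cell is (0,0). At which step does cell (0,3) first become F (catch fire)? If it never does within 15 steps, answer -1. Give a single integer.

Step 1: cell (0,3)='T' (+3 fires, +1 burnt)
Step 2: cell (0,3)='T' (+5 fires, +3 burnt)
Step 3: cell (0,3)='F' (+5 fires, +5 burnt)
  -> target ignites at step 3
Step 4: cell (0,3)='.' (+5 fires, +5 burnt)
Step 5: cell (0,3)='.' (+3 fires, +5 burnt)
Step 6: cell (0,3)='.' (+1 fires, +3 burnt)
Step 7: cell (0,3)='.' (+0 fires, +1 burnt)
  fire out at step 7

3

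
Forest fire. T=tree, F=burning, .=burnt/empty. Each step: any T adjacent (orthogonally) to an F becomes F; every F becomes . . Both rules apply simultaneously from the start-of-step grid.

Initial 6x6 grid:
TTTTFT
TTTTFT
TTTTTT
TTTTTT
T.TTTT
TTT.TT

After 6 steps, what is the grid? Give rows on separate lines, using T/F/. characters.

Step 1: 5 trees catch fire, 2 burn out
  TTTF.F
  TTTF.F
  TTTTFT
  TTTTTT
  T.TTTT
  TTT.TT
Step 2: 5 trees catch fire, 5 burn out
  TTF...
  TTF...
  TTTF.F
  TTTTFT
  T.TTTT
  TTT.TT
Step 3: 6 trees catch fire, 5 burn out
  TF....
  TF....
  TTF...
  TTTF.F
  T.TTFT
  TTT.TT
Step 4: 7 trees catch fire, 6 burn out
  F.....
  F.....
  TF....
  TTF...
  T.TF.F
  TTT.FT
Step 5: 4 trees catch fire, 7 burn out
  ......
  ......
  F.....
  TF....
  T.F...
  TTT..F
Step 6: 2 trees catch fire, 4 burn out
  ......
  ......
  ......
  F.....
  T.....
  TTF...

......
......
......
F.....
T.....
TTF...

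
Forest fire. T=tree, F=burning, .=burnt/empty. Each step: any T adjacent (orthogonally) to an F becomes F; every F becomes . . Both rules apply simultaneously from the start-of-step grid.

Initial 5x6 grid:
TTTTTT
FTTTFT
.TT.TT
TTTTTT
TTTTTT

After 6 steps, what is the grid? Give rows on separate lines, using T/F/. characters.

Step 1: 6 trees catch fire, 2 burn out
  FTTTFT
  .FTF.F
  .TT.FT
  TTTTTT
  TTTTTT
Step 2: 7 trees catch fire, 6 burn out
  .FTF.F
  ..F...
  .FT..F
  TTTTFT
  TTTTTT
Step 3: 6 trees catch fire, 7 burn out
  ..F...
  ......
  ..F...
  TFTF.F
  TTTTFT
Step 4: 5 trees catch fire, 6 burn out
  ......
  ......
  ......
  F.F...
  TFTF.F
Step 5: 2 trees catch fire, 5 burn out
  ......
  ......
  ......
  ......
  F.F...
Step 6: 0 trees catch fire, 2 burn out
  ......
  ......
  ......
  ......
  ......

......
......
......
......
......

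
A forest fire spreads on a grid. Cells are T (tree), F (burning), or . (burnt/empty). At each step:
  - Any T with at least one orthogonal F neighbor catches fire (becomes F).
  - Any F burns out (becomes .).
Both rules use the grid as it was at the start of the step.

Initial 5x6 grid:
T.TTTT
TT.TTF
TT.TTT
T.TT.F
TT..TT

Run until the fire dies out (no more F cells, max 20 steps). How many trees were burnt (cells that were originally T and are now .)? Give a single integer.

Answer: 13

Derivation:
Step 1: +4 fires, +2 burnt (F count now 4)
Step 2: +4 fires, +4 burnt (F count now 4)
Step 3: +2 fires, +4 burnt (F count now 2)
Step 4: +2 fires, +2 burnt (F count now 2)
Step 5: +1 fires, +2 burnt (F count now 1)
Step 6: +0 fires, +1 burnt (F count now 0)
Fire out after step 6
Initially T: 21, now '.': 22
Total burnt (originally-T cells now '.'): 13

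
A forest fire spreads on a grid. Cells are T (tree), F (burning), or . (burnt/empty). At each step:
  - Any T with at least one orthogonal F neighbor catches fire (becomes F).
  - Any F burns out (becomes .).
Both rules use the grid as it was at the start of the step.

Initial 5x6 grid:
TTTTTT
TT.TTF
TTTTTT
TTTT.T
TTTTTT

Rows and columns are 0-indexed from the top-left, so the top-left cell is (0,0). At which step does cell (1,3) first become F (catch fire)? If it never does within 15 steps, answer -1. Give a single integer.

Step 1: cell (1,3)='T' (+3 fires, +1 burnt)
Step 2: cell (1,3)='F' (+4 fires, +3 burnt)
  -> target ignites at step 2
Step 3: cell (1,3)='.' (+3 fires, +4 burnt)
Step 4: cell (1,3)='.' (+4 fires, +3 burnt)
Step 5: cell (1,3)='.' (+4 fires, +4 burnt)
Step 6: cell (1,3)='.' (+5 fires, +4 burnt)
Step 7: cell (1,3)='.' (+3 fires, +5 burnt)
Step 8: cell (1,3)='.' (+1 fires, +3 burnt)
Step 9: cell (1,3)='.' (+0 fires, +1 burnt)
  fire out at step 9

2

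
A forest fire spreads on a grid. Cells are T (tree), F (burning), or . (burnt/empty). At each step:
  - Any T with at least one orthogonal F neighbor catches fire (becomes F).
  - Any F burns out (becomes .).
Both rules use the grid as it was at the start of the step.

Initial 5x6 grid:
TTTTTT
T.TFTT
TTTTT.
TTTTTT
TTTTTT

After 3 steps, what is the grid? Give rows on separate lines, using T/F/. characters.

Step 1: 4 trees catch fire, 1 burn out
  TTTFTT
  T.F.FT
  TTTFT.
  TTTTTT
  TTTTTT
Step 2: 6 trees catch fire, 4 burn out
  TTF.FT
  T....F
  TTF.F.
  TTTFTT
  TTTTTT
Step 3: 6 trees catch fire, 6 burn out
  TF...F
  T.....
  TF....
  TTF.FT
  TTTFTT

TF...F
T.....
TF....
TTF.FT
TTTFTT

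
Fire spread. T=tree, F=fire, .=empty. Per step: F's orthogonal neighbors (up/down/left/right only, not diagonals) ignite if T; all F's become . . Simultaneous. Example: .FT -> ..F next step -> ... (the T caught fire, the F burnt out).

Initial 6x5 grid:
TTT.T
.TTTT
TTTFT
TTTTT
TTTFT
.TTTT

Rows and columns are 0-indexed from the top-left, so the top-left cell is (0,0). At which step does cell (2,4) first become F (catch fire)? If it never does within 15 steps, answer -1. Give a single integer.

Step 1: cell (2,4)='F' (+7 fires, +2 burnt)
  -> target ignites at step 1
Step 2: cell (2,4)='.' (+8 fires, +7 burnt)
Step 3: cell (2,4)='.' (+7 fires, +8 burnt)
Step 4: cell (2,4)='.' (+2 fires, +7 burnt)
Step 5: cell (2,4)='.' (+1 fires, +2 burnt)
Step 6: cell (2,4)='.' (+0 fires, +1 burnt)
  fire out at step 6

1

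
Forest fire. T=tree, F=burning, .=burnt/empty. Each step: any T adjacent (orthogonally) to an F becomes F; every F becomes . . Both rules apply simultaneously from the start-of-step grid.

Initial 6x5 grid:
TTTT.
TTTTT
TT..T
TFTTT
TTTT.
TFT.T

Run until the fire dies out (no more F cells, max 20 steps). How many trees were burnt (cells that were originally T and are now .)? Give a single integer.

Answer: 22

Derivation:
Step 1: +6 fires, +2 burnt (F count now 6)
Step 2: +5 fires, +6 burnt (F count now 5)
Step 3: +5 fires, +5 burnt (F count now 5)
Step 4: +4 fires, +5 burnt (F count now 4)
Step 5: +2 fires, +4 burnt (F count now 2)
Step 6: +0 fires, +2 burnt (F count now 0)
Fire out after step 6
Initially T: 23, now '.': 29
Total burnt (originally-T cells now '.'): 22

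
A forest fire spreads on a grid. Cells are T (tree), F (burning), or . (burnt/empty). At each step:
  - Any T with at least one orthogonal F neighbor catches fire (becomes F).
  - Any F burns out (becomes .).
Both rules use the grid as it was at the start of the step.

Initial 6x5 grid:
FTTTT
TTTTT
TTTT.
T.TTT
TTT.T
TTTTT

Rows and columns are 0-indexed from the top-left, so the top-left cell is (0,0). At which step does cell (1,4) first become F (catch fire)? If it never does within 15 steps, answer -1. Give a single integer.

Step 1: cell (1,4)='T' (+2 fires, +1 burnt)
Step 2: cell (1,4)='T' (+3 fires, +2 burnt)
Step 3: cell (1,4)='T' (+4 fires, +3 burnt)
Step 4: cell (1,4)='T' (+4 fires, +4 burnt)
Step 5: cell (1,4)='F' (+5 fires, +4 burnt)
  -> target ignites at step 5
Step 6: cell (1,4)='.' (+3 fires, +5 burnt)
Step 7: cell (1,4)='.' (+2 fires, +3 burnt)
Step 8: cell (1,4)='.' (+2 fires, +2 burnt)
Step 9: cell (1,4)='.' (+1 fires, +2 burnt)
Step 10: cell (1,4)='.' (+0 fires, +1 burnt)
  fire out at step 10

5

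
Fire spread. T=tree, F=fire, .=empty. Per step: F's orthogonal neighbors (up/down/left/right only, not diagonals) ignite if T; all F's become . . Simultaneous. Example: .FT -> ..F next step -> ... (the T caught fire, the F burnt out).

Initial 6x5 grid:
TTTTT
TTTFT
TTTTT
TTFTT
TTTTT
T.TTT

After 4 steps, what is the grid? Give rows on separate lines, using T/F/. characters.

Step 1: 8 trees catch fire, 2 burn out
  TTTFT
  TTF.F
  TTFFT
  TF.FT
  TTFTT
  T.TTT
Step 2: 10 trees catch fire, 8 burn out
  TTF.F
  TF...
  TF..F
  F...F
  TF.FT
  T.FTT
Step 3: 6 trees catch fire, 10 burn out
  TF...
  F....
  F....
  .....
  F...F
  T..FT
Step 4: 3 trees catch fire, 6 burn out
  F....
  .....
  .....
  .....
  .....
  F...F

F....
.....
.....
.....
.....
F...F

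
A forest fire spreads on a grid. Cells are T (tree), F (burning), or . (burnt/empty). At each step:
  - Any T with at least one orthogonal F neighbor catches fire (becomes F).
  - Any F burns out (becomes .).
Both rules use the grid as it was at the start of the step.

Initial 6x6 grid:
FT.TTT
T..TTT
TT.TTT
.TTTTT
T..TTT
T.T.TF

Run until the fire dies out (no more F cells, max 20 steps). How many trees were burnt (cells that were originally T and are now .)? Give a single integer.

Answer: 22

Derivation:
Step 1: +4 fires, +2 burnt (F count now 4)
Step 2: +3 fires, +4 burnt (F count now 3)
Step 3: +4 fires, +3 burnt (F count now 4)
Step 4: +4 fires, +4 burnt (F count now 4)
Step 5: +4 fires, +4 burnt (F count now 4)
Step 6: +2 fires, +4 burnt (F count now 2)
Step 7: +1 fires, +2 burnt (F count now 1)
Step 8: +0 fires, +1 burnt (F count now 0)
Fire out after step 8
Initially T: 25, now '.': 33
Total burnt (originally-T cells now '.'): 22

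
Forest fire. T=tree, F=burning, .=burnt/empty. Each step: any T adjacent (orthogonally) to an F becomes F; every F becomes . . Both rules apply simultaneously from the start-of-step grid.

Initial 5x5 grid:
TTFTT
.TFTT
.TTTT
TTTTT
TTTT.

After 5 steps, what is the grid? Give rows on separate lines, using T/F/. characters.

Step 1: 5 trees catch fire, 2 burn out
  TF.FT
  .F.FT
  .TFTT
  TTTTT
  TTTT.
Step 2: 6 trees catch fire, 5 burn out
  F...F
  ....F
  .F.FT
  TTFTT
  TTTT.
Step 3: 4 trees catch fire, 6 burn out
  .....
  .....
  ....F
  TF.FT
  TTFT.
Step 4: 4 trees catch fire, 4 burn out
  .....
  .....
  .....
  F...F
  TF.F.
Step 5: 1 trees catch fire, 4 burn out
  .....
  .....
  .....
  .....
  F....

.....
.....
.....
.....
F....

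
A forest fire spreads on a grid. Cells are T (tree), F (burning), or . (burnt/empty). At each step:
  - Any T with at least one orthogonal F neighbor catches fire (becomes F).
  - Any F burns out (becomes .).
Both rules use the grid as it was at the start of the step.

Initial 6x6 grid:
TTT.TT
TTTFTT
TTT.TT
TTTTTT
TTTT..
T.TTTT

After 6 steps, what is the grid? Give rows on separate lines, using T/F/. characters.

Step 1: 2 trees catch fire, 1 burn out
  TTT.TT
  TTF.FT
  TTT.TT
  TTTTTT
  TTTT..
  T.TTTT
Step 2: 6 trees catch fire, 2 burn out
  TTF.FT
  TF...F
  TTF.FT
  TTTTTT
  TTTT..
  T.TTTT
Step 3: 7 trees catch fire, 6 burn out
  TF...F
  F.....
  TF...F
  TTFTFT
  TTTT..
  T.TTTT
Step 4: 6 trees catch fire, 7 burn out
  F.....
  ......
  F.....
  TF.F.F
  TTFT..
  T.TTTT
Step 5: 4 trees catch fire, 6 burn out
  ......
  ......
  ......
  F.....
  TF.F..
  T.FTTT
Step 6: 2 trees catch fire, 4 burn out
  ......
  ......
  ......
  ......
  F.....
  T..FTT

......
......
......
......
F.....
T..FTT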